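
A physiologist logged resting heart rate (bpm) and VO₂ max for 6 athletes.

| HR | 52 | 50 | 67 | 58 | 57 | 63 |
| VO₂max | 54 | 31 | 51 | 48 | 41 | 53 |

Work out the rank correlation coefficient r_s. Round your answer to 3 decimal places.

0.371

Rank HR: 2, 1, 6, 4, 3, 5
Rank VO₂max: 6, 1, 4, 3, 2, 5
d = rank(HR) − rank(VO₂max): -4, 0, 2, 1, 1, 0; Σd² = 22
ρ = 1 − 6Σd² / [n(n²−1)] = 1 − 6×22 / (6×35) = 1 − 132/210 ≈ 0.371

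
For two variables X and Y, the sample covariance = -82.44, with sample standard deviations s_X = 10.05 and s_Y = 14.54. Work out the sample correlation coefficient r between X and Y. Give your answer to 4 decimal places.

-0.5642

r = Cov(X,Y) / (s_X · s_Y) = -82.44 / (10.05 × 14.54)
  = -82.44 / 146.1270 ≈ -0.5642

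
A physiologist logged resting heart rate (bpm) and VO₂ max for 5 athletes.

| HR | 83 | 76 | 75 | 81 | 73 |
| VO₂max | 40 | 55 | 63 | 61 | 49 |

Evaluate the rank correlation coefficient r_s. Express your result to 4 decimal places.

Rank HR: 5, 3, 2, 4, 1
Rank VO₂max: 1, 3, 5, 4, 2
d = rank(HR) − rank(VO₂max): 4, 0, -3, 0, -1; Σd² = 26
ρ = 1 − 6Σd² / [n(n²−1)] = 1 − 6×26 / (5×24) = 1 − 156/120 ≈ -0.3000

-0.3000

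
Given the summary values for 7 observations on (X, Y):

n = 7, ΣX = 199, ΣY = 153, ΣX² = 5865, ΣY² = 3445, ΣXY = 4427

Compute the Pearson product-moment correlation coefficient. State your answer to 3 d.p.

0.535

r = (nΣXY − ΣXΣY) / √[(nΣX² − (ΣX)²)(nΣY² − (ΣY)²)]
Numerator: 7×4427 − 199×153 = 542
Denominator: √[(41055 − 39601)(24115 − 23409)] = √[1454 × 706] = 1013.1752
r = 542 / 1013.1752 ≈ 0.535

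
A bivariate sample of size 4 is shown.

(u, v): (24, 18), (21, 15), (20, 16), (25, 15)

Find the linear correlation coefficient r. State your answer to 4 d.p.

0.1980

n = 4, Σu = 90, Σv = 64, Σu² = 2042, Σv² = 1030, Σuv = 1442
nΣuv − ΣuΣv = 5768 − 5760 = 8
nΣu² − (Σu)² = 8168 − 8100 = 68; nΣv² − (Σv)² = 4120 − 4096 = 24
r = 8 / √(68 × 24) = 8 / 40.3980 ≈ 0.1980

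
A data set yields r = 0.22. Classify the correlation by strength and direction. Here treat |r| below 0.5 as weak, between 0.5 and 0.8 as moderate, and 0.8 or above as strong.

weak positive

r = 0.22 > 0 so the relationship is positive.
|r| = 0.22, which falls in the weak range.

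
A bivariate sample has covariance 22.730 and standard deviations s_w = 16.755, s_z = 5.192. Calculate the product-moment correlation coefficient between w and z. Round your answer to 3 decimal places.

r = Cov(w,z) / (s_w · s_z) = 22.730 / (16.755 × 5.192)
  = 22.730 / 86.9920 ≈ 0.261

0.261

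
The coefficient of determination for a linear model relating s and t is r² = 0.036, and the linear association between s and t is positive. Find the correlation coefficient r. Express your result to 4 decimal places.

|r| = √0.036 = 0.1897
The association is positive, so r = 0.1897.

0.1897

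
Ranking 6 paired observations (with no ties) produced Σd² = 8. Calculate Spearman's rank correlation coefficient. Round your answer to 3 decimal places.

ρ = 1 − 6Σd² / [n(n²−1)] = 1 − 6×8 / (6×35)
  = 1 − 48/210 = 1 − 0.2286 ≈ 0.771

0.771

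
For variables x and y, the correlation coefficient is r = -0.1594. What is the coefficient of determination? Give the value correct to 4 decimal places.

r² = (-0.1594)² = 0.0254

0.0254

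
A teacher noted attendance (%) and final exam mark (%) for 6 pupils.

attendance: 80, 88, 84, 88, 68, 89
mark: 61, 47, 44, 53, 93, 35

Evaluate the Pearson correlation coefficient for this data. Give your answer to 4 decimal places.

n = 6, Σx = 497, Σy = 333, Σx² = 41489, Σy² = 20549, Σxy = 26815
nΣxy − ΣxΣy = 160890 − 165501 = -4611
nΣx² − (Σx)² = 248934 − 247009 = 1925; nΣy² − (Σy)² = 123294 − 110889 = 12405
r = -4611 / √(1925 × 12405) = -4611 / 4886.6783 ≈ -0.9436

-0.9436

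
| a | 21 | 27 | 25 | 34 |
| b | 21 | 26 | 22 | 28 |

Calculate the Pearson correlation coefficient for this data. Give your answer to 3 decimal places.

0.932

n = 4, Σa = 107, Σb = 97, Σa² = 2951, Σb² = 2385, Σab = 2645
nΣab − ΣaΣb = 10580 − 10379 = 201
nΣa² − (Σa)² = 11804 − 11449 = 355; nΣb² − (Σb)² = 9540 − 9409 = 131
r = 201 / √(355 × 131) = 201 / 215.6502 ≈ 0.932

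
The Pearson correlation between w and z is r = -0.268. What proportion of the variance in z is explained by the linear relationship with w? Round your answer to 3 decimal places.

r² = (-0.268)² = 0.072

0.072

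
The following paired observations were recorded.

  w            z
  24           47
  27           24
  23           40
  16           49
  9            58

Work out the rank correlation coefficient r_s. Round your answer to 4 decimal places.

-0.9000

Rank w: 4, 5, 3, 2, 1
Rank z: 3, 1, 2, 4, 5
d = rank(w) − rank(z): 1, 4, 1, -2, -4; Σd² = 38
ρ = 1 − 6Σd² / [n(n²−1)] = 1 − 6×38 / (5×24) = 1 − 228/120 ≈ -0.9000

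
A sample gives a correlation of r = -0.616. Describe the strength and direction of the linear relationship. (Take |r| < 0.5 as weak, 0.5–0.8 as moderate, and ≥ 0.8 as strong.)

moderate negative

r = -0.616 < 0 so the relationship is negative.
|r| = 0.616, which falls in the moderate range.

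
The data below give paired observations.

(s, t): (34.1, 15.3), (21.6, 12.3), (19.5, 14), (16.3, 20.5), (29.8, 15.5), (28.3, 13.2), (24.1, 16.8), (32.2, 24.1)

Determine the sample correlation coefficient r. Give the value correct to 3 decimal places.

0.120

n = 8, Σs = 205.9, Σt = 131.7, Σs² = 5581.89, Σt² = 2279.17, Σst = 3410.92
nΣst − ΣsΣt = 27287.36 − 27117.03 = 170.33
nΣs² − (Σs)² = 44655.12 − 42394.81 = 2260.31; nΣt² − (Σt)² = 18233.36 − 17344.89 = 888.47
r = 170.33 / √(2260.31 × 888.47) = 170.33 / 1417.1160 ≈ 0.120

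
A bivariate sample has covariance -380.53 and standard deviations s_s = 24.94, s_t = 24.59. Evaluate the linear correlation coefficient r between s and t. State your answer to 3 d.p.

r = Cov(s,t) / (s_s · s_t) = -380.53 / (24.94 × 24.59)
  = -380.53 / 613.2746 ≈ -0.620

-0.620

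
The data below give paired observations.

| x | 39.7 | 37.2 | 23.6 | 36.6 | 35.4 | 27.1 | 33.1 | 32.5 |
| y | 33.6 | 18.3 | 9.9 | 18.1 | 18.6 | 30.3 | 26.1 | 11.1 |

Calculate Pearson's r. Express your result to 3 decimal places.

0.346

n = 8, Σx = 265.2, Σy = 166, Σx² = 8995.88, Σy² = 3957.94, Σxy = 5615.01
nΣxy − ΣxΣy = 44920.08 − 44023.2 = 896.88
nΣx² − (Σx)² = 71967.04 − 70331.04 = 1636; nΣy² − (Σy)² = 31663.52 − 27556 = 4107.52
r = 896.88 / √(1636 × 4107.52) = 896.88 / 2592.2775 ≈ 0.346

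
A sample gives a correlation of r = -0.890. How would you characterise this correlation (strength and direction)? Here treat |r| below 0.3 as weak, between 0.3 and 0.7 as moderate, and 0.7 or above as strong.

strong negative

r = -0.890 < 0 so the relationship is negative.
|r| = 0.890, which falls in the strong range.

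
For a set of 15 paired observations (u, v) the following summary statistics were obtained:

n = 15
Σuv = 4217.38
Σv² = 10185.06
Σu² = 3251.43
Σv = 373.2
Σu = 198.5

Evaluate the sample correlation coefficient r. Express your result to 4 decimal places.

r = (nΣuv − ΣuΣv) / √[(nΣu² − (Σu)²)(nΣv² − (Σv)²)]
Numerator: 15×4217.38 − 198.5×373.2 = -10819.5
Denominator: √[(48771.45 − 39402.25)(152775.9 − 139278.24)] = √[9369.2 × 13497.66] = 11245.5447
r = -10819.5 / 11245.5447 ≈ -0.9621

-0.9621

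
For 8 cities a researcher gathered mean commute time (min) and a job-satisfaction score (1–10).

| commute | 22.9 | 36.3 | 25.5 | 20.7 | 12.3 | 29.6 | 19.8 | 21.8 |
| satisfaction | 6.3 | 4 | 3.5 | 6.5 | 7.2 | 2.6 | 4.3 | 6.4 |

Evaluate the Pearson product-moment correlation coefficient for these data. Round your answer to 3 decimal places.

-0.708

n = 8, Σx = 188.9, Σy = 40.8, Σx² = 4815.57, Σy² = 228.24, Σxy = 903.45
nΣxy − ΣxΣy = 7227.6 − 7707.12 = -479.52
nΣx² − (Σx)² = 38524.56 − 35683.21 = 2841.35; nΣy² − (Σy)² = 1825.92 − 1664.64 = 161.28
r = -479.52 / √(2841.35 × 161.28) = -479.52 / 676.9438 ≈ -0.708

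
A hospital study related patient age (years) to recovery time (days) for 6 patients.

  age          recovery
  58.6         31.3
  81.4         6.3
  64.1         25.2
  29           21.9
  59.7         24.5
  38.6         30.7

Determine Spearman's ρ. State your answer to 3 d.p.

Rank age: 3, 6, 5, 1, 4, 2
Rank recovery: 6, 1, 4, 2, 3, 5
d = rank(age) − rank(recovery): -3, 5, 1, -1, 1, -3; Σd² = 46
ρ = 1 − 6Σd² / [n(n²−1)] = 1 − 6×46 / (6×35) = 1 − 276/210 ≈ -0.314

-0.314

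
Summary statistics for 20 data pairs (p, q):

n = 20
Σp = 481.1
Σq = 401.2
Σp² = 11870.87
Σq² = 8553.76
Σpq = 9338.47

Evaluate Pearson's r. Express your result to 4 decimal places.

-0.8047

r = (nΣpq − ΣpΣq) / √[(nΣp² − (Σp)²)(nΣq² − (Σq)²)]
Numerator: 20×9338.47 − 481.1×401.2 = -6247.92
Denominator: √[(237417.4 − 231457.21)(171075.2 − 160961.44)] = √[5960.19 × 10113.76] = 7764.0151
r = -6247.92 / 7764.0151 ≈ -0.8047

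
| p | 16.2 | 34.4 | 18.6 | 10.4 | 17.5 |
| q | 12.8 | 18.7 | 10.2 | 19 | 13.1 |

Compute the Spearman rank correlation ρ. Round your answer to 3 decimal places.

-0.300

Rank p: 2, 5, 4, 1, 3
Rank q: 2, 4, 1, 5, 3
d = rank(p) − rank(q): 0, 1, 3, -4, 0; Σd² = 26
ρ = 1 − 6Σd² / [n(n²−1)] = 1 − 6×26 / (5×24) = 1 − 156/120 ≈ -0.300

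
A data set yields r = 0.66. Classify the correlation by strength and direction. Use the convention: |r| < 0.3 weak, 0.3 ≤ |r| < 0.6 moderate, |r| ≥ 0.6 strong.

r = 0.66 > 0 so the relationship is positive.
|r| = 0.66, which falls in the strong range.

strong positive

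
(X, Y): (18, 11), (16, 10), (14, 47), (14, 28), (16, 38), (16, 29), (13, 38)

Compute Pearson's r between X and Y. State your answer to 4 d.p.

-0.6889

n = 7, ΣX = 107, ΣY = 201, ΣX² = 1653, ΣY² = 6943, ΣXY = 2974
nΣXY − ΣXΣY = 20818 − 21507 = -689
nΣX² − (ΣX)² = 11571 − 11449 = 122; nΣY² − (ΣY)² = 48601 − 40401 = 8200
r = -689 / √(122 × 8200) = -689 / 1000.2000 ≈ -0.6889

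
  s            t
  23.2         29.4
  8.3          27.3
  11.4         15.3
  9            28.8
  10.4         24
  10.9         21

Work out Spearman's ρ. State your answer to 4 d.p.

-0.0857

Rank s: 6, 1, 5, 2, 3, 4
Rank t: 6, 4, 1, 5, 3, 2
d = rank(s) − rank(t): 0, -3, 4, -3, 0, 2; Σd² = 38
ρ = 1 − 6Σd² / [n(n²−1)] = 1 − 6×38 / (6×35) = 1 − 228/210 ≈ -0.0857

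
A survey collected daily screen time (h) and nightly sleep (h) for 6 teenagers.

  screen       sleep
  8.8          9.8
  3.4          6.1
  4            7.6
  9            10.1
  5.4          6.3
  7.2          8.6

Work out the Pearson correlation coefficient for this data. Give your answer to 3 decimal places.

0.909

n = 6, Σx = 37.8, Σy = 48.5, Σx² = 267, Σy² = 406.67, Σxy = 324.22
nΣxy − ΣxΣy = 1945.32 − 1833.3 = 112.02
nΣx² − (Σx)² = 1602 − 1428.84 = 173.16; nΣy² − (Σy)² = 2440.02 − 2352.25 = 87.77
r = 112.02 / √(173.16 × 87.77) = 112.02 / 123.2812 ≈ 0.909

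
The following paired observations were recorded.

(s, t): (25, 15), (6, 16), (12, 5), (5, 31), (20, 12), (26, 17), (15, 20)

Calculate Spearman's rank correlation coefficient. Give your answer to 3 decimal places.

Rank s: 6, 2, 3, 1, 5, 7, 4
Rank t: 3, 4, 1, 7, 2, 5, 6
d = rank(s) − rank(t): 3, -2, 2, -6, 3, 2, -2; Σd² = 70
ρ = 1 − 6Σd² / [n(n²−1)] = 1 − 6×70 / (7×48) = 1 − 420/336 ≈ -0.250

-0.250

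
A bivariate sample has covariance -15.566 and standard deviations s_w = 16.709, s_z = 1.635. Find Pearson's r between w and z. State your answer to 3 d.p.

r = Cov(w,z) / (s_w · s_z) = -15.566 / (16.709 × 1.635)
  = -15.566 / 27.3192 ≈ -0.570

-0.570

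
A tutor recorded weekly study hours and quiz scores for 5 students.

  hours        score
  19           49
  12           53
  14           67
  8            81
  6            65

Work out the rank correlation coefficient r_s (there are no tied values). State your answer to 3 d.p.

Rank hours: 5, 3, 4, 2, 1
Rank score: 1, 2, 4, 5, 3
d = rank(hours) − rank(score): 4, 1, 0, -3, -2; Σd² = 30
ρ = 1 − 6Σd² / [n(n²−1)] = 1 − 6×30 / (5×24) = 1 − 180/120 ≈ -0.500

-0.500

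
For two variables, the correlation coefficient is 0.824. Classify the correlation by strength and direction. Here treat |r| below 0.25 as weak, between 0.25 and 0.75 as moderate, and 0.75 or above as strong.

r = 0.824 > 0 so the relationship is positive.
|r| = 0.824, which falls in the strong range.

strong positive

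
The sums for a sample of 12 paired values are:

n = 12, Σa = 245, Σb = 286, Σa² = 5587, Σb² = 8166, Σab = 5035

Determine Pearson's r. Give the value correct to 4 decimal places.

r = (nΣab − ΣaΣb) / √[(nΣa² − (Σa)²)(nΣb² − (Σb)²)]
Numerator: 12×5035 − 245×286 = -9650
Denominator: √[(67044 − 60025)(97992 − 81796)] = √[7019 × 16196] = 10662.0694
r = -9650 / 10662.0694 ≈ -0.9051

-0.9051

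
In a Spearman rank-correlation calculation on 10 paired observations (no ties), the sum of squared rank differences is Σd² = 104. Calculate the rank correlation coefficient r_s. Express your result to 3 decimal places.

ρ = 1 − 6Σd² / [n(n²−1)] = 1 − 6×104 / (10×99)
  = 1 − 624/990 = 1 − 0.6303 ≈ 0.370

0.370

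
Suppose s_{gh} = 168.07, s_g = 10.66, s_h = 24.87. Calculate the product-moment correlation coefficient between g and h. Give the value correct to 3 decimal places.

r = Cov(g,h) / (s_g · s_h) = 168.07 / (10.66 × 24.87)
  = 168.07 / 265.1142 ≈ 0.634

0.634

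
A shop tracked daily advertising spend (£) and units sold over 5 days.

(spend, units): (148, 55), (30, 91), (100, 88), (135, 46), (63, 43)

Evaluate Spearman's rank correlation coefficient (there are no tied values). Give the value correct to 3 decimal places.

Rank spend: 5, 1, 3, 4, 2
Rank units: 3, 5, 4, 2, 1
d = rank(spend) − rank(units): 2, -4, -1, 2, 1; Σd² = 26
ρ = 1 − 6Σd² / [n(n²−1)] = 1 − 6×26 / (5×24) = 1 − 156/120 ≈ -0.300

-0.300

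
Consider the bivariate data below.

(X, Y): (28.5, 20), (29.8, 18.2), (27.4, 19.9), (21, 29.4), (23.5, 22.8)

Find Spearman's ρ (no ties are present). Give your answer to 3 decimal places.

Rank X: 4, 5, 3, 1, 2
Rank Y: 3, 1, 2, 5, 4
d = rank(X) − rank(Y): 1, 4, 1, -4, -2; Σd² = 38
ρ = 1 − 6Σd² / [n(n²−1)] = 1 − 6×38 / (5×24) = 1 − 228/120 ≈ -0.900

-0.900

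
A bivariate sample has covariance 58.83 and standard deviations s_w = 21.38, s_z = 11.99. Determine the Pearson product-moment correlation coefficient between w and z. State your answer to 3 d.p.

r = Cov(w,z) / (s_w · s_z) = 58.83 / (21.38 × 11.99)
  = 58.83 / 256.3462 ≈ 0.229

0.229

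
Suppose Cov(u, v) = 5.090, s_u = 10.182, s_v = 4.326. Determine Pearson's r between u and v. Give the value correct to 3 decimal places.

0.116

r = Cov(u,v) / (s_u · s_v) = 5.090 / (10.182 × 4.326)
  = 5.090 / 44.0473 ≈ 0.116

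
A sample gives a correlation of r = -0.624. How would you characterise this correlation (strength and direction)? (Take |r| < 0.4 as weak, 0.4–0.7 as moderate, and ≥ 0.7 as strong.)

moderate negative

r = -0.624 < 0 so the relationship is negative.
|r| = 0.624, which falls in the moderate range.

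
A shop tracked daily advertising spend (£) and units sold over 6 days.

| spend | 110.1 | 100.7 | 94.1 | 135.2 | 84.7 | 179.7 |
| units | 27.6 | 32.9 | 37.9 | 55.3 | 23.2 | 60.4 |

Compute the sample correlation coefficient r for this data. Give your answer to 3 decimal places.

0.888

n = 6, Σx = 704.5, Σy = 237.3, Σx² = 88862.53, Σy² = 10525.07, Σxy = 30213.66
nΣxy − ΣxΣy = 181281.96 − 167177.85 = 14104.11
nΣx² − (Σx)² = 533175.18 − 496320.25 = 36854.93; nΣy² − (Σy)² = 63150.42 − 56311.29 = 6839.13
r = 14104.11 / √(36854.93 × 6839.13) = 14104.11 / 15876.2608 ≈ 0.888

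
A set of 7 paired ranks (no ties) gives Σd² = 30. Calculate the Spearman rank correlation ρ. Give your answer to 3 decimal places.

0.464

ρ = 1 − 6Σd² / [n(n²−1)] = 1 − 6×30 / (7×48)
  = 1 − 180/336 = 1 − 0.5357 ≈ 0.464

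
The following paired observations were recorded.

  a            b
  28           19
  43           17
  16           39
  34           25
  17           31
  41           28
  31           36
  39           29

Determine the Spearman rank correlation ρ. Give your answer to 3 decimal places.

-0.643

Rank a: 3, 8, 1, 5, 2, 7, 4, 6
Rank b: 2, 1, 8, 3, 6, 4, 7, 5
d = rank(a) − rank(b): 1, 7, -7, 2, -4, 3, -3, 1; Σd² = 138
ρ = 1 − 6Σd² / [n(n²−1)] = 1 − 6×138 / (8×63) = 1 − 828/504 ≈ -0.643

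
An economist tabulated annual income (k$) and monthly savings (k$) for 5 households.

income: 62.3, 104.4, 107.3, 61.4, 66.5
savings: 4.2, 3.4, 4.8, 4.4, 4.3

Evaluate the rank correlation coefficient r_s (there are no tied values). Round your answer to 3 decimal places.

0.100

Rank income: 2, 4, 5, 1, 3
Rank savings: 2, 1, 5, 4, 3
d = rank(income) − rank(savings): 0, 3, 0, -3, 0; Σd² = 18
ρ = 1 − 6Σd² / [n(n²−1)] = 1 − 6×18 / (5×24) = 1 − 108/120 ≈ 0.100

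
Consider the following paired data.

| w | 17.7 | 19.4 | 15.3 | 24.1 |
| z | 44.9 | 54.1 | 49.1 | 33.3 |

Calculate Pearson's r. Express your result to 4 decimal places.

-0.7200

n = 4, Σw = 76.5, Σz = 181.4, Σw² = 1504.55, Σz² = 8462.52, Σwz = 3398.03
nΣwz − ΣwΣz = 13592.12 − 13877.1 = -284.98
nΣw² − (Σw)² = 6018.2 − 5852.25 = 165.95; nΣz² − (Σz)² = 33850.08 − 32905.96 = 944.12
r = -284.98 / √(165.95 × 944.12) = -284.98 / 395.8241 ≈ -0.7200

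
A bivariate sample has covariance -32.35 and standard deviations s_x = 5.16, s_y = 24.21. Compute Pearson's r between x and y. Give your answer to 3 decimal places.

r = Cov(x,y) / (s_x · s_y) = -32.35 / (5.16 × 24.21)
  = -32.35 / 124.9236 ≈ -0.259

-0.259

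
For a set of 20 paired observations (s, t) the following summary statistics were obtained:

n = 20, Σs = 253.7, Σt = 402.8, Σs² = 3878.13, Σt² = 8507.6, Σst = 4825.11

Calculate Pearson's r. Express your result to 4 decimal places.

r = (nΣst − ΣsΣt) / √[(nΣs² − (Σs)²)(nΣt² − (Σt)²)]
Numerator: 20×4825.11 − 253.7×402.8 = -5688.16
Denominator: √[(77562.6 − 64363.69)(170152 − 162247.84)] = √[13198.91 × 7904.16] = 10214.0245
r = -5688.16 / 10214.0245 ≈ -0.5569

-0.5569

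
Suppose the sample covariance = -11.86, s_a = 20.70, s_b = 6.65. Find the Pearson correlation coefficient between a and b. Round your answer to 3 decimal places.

r = Cov(a,b) / (s_a · s_b) = -11.86 / (20.70 × 6.65)
  = -11.86 / 137.6550 ≈ -0.086

-0.086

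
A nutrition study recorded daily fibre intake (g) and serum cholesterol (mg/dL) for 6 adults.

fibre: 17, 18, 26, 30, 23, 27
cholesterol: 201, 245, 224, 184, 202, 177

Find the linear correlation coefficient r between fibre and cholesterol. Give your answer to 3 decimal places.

n = 6, Σx = 141, Σy = 1233, Σx² = 3447, Σy² = 256591, Σxy = 28596
nΣxy − ΣxΣy = 171576 − 173853 = -2277
nΣx² − (Σx)² = 20682 − 19881 = 801; nΣy² − (Σy)² = 1539546 − 1520289 = 19257
r = -2277 / √(801 × 19257) = -2277 / 3927.4492 ≈ -0.580

-0.580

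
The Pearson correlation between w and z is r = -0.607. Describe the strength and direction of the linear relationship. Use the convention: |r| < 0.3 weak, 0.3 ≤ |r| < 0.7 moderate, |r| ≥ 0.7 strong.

r = -0.607 < 0 so the relationship is negative.
|r| = 0.607, which falls in the moderate range.

moderate negative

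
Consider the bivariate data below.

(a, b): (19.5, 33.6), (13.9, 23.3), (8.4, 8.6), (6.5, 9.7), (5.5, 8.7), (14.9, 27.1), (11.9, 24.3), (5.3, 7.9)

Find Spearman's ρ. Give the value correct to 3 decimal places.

Rank a: 8, 6, 4, 3, 2, 7, 5, 1
Rank b: 8, 5, 2, 4, 3, 7, 6, 1
d = rank(a) − rank(b): 0, 1, 2, -1, -1, 0, -1, 0; Σd² = 8
ρ = 1 − 6Σd² / [n(n²−1)] = 1 − 6×8 / (8×63) = 1 − 48/504 ≈ 0.905

0.905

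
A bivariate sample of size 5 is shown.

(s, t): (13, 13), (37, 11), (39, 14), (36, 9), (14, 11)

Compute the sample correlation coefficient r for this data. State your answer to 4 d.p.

n = 5, Σs = 139, Σt = 58, Σs² = 4551, Σt² = 688, Σst = 1600
nΣst − ΣsΣt = 8000 − 8062 = -62
nΣs² − (Σs)² = 22755 − 19321 = 3434; nΣt² − (Σt)² = 3440 − 3364 = 76
r = -62 / √(3434 × 76) = -62 / 510.8659 ≈ -0.1214

-0.1214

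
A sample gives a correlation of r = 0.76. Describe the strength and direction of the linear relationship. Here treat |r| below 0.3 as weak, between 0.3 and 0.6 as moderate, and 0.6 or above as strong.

strong positive

r = 0.76 > 0 so the relationship is positive.
|r| = 0.76, which falls in the strong range.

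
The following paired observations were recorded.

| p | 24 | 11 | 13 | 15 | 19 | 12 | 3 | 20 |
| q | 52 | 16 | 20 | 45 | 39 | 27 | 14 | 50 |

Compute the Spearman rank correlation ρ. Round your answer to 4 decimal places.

Rank p: 8, 2, 4, 5, 6, 3, 1, 7
Rank q: 8, 2, 3, 6, 5, 4, 1, 7
d = rank(p) − rank(q): 0, 0, 1, -1, 1, -1, 0, 0; Σd² = 4
ρ = 1 − 6Σd² / [n(n²−1)] = 1 − 6×4 / (8×63) = 1 − 24/504 ≈ 0.9524

0.9524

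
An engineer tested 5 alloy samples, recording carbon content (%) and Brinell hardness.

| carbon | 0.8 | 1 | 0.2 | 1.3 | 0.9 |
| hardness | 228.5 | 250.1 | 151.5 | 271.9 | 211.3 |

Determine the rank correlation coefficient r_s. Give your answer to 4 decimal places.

0.9000

Rank carbon: 2, 4, 1, 5, 3
Rank hardness: 3, 4, 1, 5, 2
d = rank(carbon) − rank(hardness): -1, 0, 0, 0, 1; Σd² = 2
ρ = 1 − 6Σd² / [n(n²−1)] = 1 − 6×2 / (5×24) = 1 − 12/120 ≈ 0.9000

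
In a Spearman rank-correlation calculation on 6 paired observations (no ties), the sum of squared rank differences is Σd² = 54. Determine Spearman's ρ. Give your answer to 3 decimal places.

-0.543

ρ = 1 − 6Σd² / [n(n²−1)] = 1 − 6×54 / (6×35)
  = 1 − 324/210 = 1 − 1.5429 ≈ -0.543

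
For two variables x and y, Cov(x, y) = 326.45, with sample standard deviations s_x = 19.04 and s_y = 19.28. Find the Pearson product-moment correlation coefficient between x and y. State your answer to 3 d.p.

r = Cov(x,y) / (s_x · s_y) = 326.45 / (19.04 × 19.28)
  = 326.45 / 367.0912 ≈ 0.889

0.889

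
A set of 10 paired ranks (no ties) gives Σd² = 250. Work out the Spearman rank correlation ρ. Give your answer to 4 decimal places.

ρ = 1 − 6Σd² / [n(n²−1)] = 1 − 6×250 / (10×99)
  = 1 − 1500/990 = 1 − 1.51515 ≈ -0.5152

-0.5152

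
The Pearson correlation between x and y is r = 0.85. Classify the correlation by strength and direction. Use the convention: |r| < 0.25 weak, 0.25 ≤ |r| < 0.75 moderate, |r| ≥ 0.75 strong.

strong positive

r = 0.85 > 0 so the relationship is positive.
|r| = 0.85, which falls in the strong range.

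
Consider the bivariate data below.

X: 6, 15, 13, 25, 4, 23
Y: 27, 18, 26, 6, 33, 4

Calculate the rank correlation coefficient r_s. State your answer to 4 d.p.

Rank X: 2, 4, 3, 6, 1, 5
Rank Y: 5, 3, 4, 2, 6, 1
d = rank(X) − rank(Y): -3, 1, -1, 4, -5, 4; Σd² = 68
ρ = 1 − 6Σd² / [n(n²−1)] = 1 − 6×68 / (6×35) = 1 − 408/210 ≈ -0.9429

-0.9429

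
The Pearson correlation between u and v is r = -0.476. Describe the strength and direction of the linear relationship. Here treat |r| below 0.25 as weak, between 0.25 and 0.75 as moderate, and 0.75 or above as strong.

moderate negative

r = -0.476 < 0 so the relationship is negative.
|r| = 0.476, which falls in the moderate range.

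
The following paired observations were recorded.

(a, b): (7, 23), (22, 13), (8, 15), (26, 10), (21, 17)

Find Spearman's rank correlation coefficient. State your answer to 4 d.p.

Rank a: 1, 4, 2, 5, 3
Rank b: 5, 2, 3, 1, 4
d = rank(a) − rank(b): -4, 2, -1, 4, -1; Σd² = 38
ρ = 1 − 6Σd² / [n(n²−1)] = 1 − 6×38 / (5×24) = 1 − 228/120 ≈ -0.9000

-0.9000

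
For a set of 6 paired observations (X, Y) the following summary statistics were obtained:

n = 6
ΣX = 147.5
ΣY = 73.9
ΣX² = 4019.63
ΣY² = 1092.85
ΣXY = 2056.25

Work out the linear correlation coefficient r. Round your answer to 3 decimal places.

r = (nΣXY − ΣXΣY) / √[(nΣX² − (ΣX)²)(nΣY² − (ΣY)²)]
Numerator: 6×2056.25 − 147.5×73.9 = 1437.25
Denominator: √[(24117.78 − 21756.25)(6557.1 − 5461.21)] = √[2361.53 × 1095.89] = 1608.7191
r = 1437.25 / 1608.7191 ≈ 0.893

0.893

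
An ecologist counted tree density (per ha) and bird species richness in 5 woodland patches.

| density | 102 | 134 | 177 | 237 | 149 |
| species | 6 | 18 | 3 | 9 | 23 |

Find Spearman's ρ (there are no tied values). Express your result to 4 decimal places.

-0.1000

Rank density: 1, 2, 4, 5, 3
Rank species: 2, 4, 1, 3, 5
d = rank(density) − rank(species): -1, -2, 3, 2, -2; Σd² = 22
ρ = 1 − 6Σd² / [n(n²−1)] = 1 − 6×22 / (5×24) = 1 − 132/120 ≈ -0.1000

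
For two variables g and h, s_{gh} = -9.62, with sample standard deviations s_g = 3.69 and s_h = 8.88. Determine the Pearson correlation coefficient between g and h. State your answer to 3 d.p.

-0.294

r = Cov(g,h) / (s_g · s_h) = -9.62 / (3.69 × 8.88)
  = -9.62 / 32.7672 ≈ -0.294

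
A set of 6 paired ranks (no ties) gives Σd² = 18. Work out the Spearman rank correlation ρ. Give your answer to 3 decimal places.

ρ = 1 − 6Σd² / [n(n²−1)] = 1 − 6×18 / (6×35)
  = 1 − 108/210 = 1 − 0.5143 ≈ 0.486

0.486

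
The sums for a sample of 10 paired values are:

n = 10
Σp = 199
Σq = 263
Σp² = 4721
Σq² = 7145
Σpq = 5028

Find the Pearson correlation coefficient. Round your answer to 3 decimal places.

r = (nΣpq − ΣpΣq) / √[(nΣp² − (Σp)²)(nΣq² − (Σq)²)]
Numerator: 10×5028 − 199×263 = -2057
Denominator: √[(47210 − 39601)(71450 − 69169)] = √[7609 × 2281] = 4166.0688
r = -2057 / 4166.0688 ≈ -0.494

-0.494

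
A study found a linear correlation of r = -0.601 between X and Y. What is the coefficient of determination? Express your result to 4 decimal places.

r² = (-0.601)² = 0.3612

0.3612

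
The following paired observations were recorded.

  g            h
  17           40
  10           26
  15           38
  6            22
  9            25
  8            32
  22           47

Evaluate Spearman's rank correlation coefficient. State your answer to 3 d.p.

Rank g: 6, 4, 5, 1, 3, 2, 7
Rank h: 6, 3, 5, 1, 2, 4, 7
d = rank(g) − rank(h): 0, 1, 0, 0, 1, -2, 0; Σd² = 6
ρ = 1 − 6Σd² / [n(n²−1)] = 1 − 6×6 / (7×48) = 1 − 36/336 ≈ 0.893

0.893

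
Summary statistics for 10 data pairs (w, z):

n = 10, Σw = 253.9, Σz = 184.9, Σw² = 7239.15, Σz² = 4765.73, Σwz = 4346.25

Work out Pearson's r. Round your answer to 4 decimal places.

-0.3371

r = (nΣwz − ΣwΣz) / √[(nΣw² − (Σw)²)(nΣz² − (Σz)²)]
Numerator: 10×4346.25 − 253.9×184.9 = -3483.61
Denominator: √[(72391.5 − 64465.21)(47657.3 − 34188.01)] = √[7926.29 × 13469.29] = 10332.5456
r = -3483.61 / 10332.5456 ≈ -0.3371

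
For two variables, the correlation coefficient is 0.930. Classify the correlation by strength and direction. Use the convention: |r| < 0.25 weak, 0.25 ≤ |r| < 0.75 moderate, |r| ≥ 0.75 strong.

r = 0.930 > 0 so the relationship is positive.
|r| = 0.930, which falls in the strong range.

strong positive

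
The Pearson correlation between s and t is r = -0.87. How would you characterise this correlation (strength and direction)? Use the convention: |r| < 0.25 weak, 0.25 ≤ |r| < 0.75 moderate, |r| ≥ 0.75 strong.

r = -0.87 < 0 so the relationship is negative.
|r| = 0.87, which falls in the strong range.

strong negative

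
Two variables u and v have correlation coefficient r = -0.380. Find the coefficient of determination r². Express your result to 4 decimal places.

0.1444

r² = (-0.380)² = 0.1444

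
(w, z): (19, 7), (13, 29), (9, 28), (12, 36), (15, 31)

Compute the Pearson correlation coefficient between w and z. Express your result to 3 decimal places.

-0.739

n = 5, Σw = 68, Σz = 131, Σw² = 980, Σz² = 3931, Σwz = 1659
nΣwz − ΣwΣz = 8295 − 8908 = -613
nΣw² − (Σw)² = 4900 − 4624 = 276; nΣz² − (Σz)² = 19655 − 17161 = 2494
r = -613 / √(276 × 2494) = -613 / 829.6650 ≈ -0.739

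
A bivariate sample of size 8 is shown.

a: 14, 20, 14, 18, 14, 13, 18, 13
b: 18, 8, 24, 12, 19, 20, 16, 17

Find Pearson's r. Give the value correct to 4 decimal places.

-0.8308

n = 8, Σa = 124, Σb = 134, Σa² = 1974, Σb² = 2414, Σab = 1999
nΣab − ΣaΣb = 15992 − 16616 = -624
nΣa² − (Σa)² = 15792 − 15376 = 416; nΣb² − (Σb)² = 19312 − 17956 = 1356
r = -624 / √(416 × 1356) = -624 / 751.0632 ≈ -0.8308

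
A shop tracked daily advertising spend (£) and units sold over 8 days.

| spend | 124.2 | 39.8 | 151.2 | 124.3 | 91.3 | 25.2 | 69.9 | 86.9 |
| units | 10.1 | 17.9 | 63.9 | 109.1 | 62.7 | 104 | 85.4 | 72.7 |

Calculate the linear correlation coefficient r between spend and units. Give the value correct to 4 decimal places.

-0.0932

n = 8, Σx = 712.8, Σy = 525.8, Σx² = 76729.96, Σy² = 43734.18, Σxy = 45822.05
nΣxy − ΣxΣy = 366576.4 − 374790.24 = -8213.84
nΣx² − (Σx)² = 613839.68 − 508083.84 = 105755.84; nΣy² − (Σy)² = 349873.44 − 276465.64 = 73407.8
r = -8213.84 / √(105755.84 × 73407.8) = -8213.84 / 88109.6110 ≈ -0.0932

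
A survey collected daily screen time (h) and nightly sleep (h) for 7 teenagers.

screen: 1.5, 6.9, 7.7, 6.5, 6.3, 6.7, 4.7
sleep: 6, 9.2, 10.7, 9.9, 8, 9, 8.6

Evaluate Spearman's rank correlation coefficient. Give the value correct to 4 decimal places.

Rank screen: 1, 6, 7, 4, 3, 5, 2
Rank sleep: 1, 5, 7, 6, 2, 4, 3
d = rank(screen) − rank(sleep): 0, 1, 0, -2, 1, 1, -1; Σd² = 8
ρ = 1 − 6Σd² / [n(n²−1)] = 1 − 6×8 / (7×48) = 1 − 48/336 ≈ 0.8571

0.8571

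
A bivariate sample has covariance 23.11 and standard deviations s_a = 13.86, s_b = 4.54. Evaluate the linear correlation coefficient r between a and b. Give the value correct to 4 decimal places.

0.3673

r = Cov(a,b) / (s_a · s_b) = 23.11 / (13.86 × 4.54)
  = 23.11 / 62.9244 ≈ 0.3673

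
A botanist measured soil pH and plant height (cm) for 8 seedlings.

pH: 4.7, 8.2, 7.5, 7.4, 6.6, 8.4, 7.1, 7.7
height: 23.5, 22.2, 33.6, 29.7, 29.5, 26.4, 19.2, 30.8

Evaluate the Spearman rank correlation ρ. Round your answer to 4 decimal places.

0.1429

Rank pH: 1, 7, 5, 4, 2, 8, 3, 6
Rank height: 3, 2, 8, 6, 5, 4, 1, 7
d = rank(pH) − rank(height): -2, 5, -3, -2, -3, 4, 2, -1; Σd² = 72
ρ = 1 − 6Σd² / [n(n²−1)] = 1 − 6×72 / (8×63) = 1 − 432/504 ≈ 0.1429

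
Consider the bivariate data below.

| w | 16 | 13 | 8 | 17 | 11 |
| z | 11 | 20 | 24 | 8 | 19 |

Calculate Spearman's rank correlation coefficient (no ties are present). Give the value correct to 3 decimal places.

Rank w: 4, 3, 1, 5, 2
Rank z: 2, 4, 5, 1, 3
d = rank(w) − rank(z): 2, -1, -4, 4, -1; Σd² = 38
ρ = 1 − 6Σd² / [n(n²−1)] = 1 − 6×38 / (5×24) = 1 − 228/120 ≈ -0.900

-0.900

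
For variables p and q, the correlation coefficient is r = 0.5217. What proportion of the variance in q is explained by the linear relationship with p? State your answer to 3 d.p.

0.272

r² = (0.5217)² = 0.272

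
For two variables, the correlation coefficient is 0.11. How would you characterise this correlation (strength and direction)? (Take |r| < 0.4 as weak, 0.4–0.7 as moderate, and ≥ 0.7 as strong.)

r = 0.11 > 0 so the relationship is positive.
|r| = 0.11, which falls in the weak range.

weak positive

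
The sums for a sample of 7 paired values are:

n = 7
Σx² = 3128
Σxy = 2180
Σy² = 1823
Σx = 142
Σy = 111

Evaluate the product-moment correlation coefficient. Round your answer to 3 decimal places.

r = (nΣxy − ΣxΣy) / √[(nΣx² − (Σx)²)(nΣy² − (Σy)²)]
Numerator: 7×2180 − 142×111 = -502
Denominator: √[(21896 − 20164)(12761 − 12321)] = √[1732 × 440] = 872.9719
r = -502 / 872.9719 ≈ -0.575

-0.575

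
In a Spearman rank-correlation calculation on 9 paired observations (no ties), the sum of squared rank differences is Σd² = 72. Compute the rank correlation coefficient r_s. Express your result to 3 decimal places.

0.400

ρ = 1 − 6Σd² / [n(n²−1)] = 1 − 6×72 / (9×80)
  = 1 − 432/720 = 1 − 0.6000 ≈ 0.400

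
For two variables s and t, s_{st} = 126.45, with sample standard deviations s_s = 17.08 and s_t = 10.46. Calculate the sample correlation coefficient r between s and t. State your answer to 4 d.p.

0.7078

r = Cov(s,t) / (s_s · s_t) = 126.45 / (17.08 × 10.46)
  = 126.45 / 178.6568 ≈ 0.7078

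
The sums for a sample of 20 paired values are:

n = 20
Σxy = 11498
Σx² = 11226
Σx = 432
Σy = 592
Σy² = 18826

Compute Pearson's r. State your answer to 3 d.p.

-0.821

r = (nΣxy − ΣxΣy) / √[(nΣx² − (Σx)²)(nΣy² − (Σy)²)]
Numerator: 20×11498 − 432×592 = -25784
Denominator: √[(224520 − 186624)(376520 − 350464)] = √[37896 × 26056] = 31423.2108
r = -25784 / 31423.2108 ≈ -0.821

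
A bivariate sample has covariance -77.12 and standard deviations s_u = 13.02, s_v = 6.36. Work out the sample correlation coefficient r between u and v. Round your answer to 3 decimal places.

-0.931

r = Cov(u,v) / (s_u · s_v) = -77.12 / (13.02 × 6.36)
  = -77.12 / 82.8072 ≈ -0.931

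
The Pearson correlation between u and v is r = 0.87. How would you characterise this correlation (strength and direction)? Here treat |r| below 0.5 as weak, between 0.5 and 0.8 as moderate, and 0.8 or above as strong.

strong positive

r = 0.87 > 0 so the relationship is positive.
|r| = 0.87, which falls in the strong range.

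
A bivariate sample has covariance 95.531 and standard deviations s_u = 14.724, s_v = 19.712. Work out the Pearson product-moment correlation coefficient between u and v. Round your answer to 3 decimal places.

0.329

r = Cov(u,v) / (s_u · s_v) = 95.531 / (14.724 × 19.712)
  = 95.531 / 290.2395 ≈ 0.329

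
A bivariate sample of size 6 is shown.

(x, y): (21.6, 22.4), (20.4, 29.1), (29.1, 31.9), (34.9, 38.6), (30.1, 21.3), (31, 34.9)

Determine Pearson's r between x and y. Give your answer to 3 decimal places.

0.581

n = 6, Σx = 167.1, Σy = 178.2, Σx² = 4814.55, Σy² = 5527.84, Σxy = 5075.94
nΣxy − ΣxΣy = 30455.64 − 29777.22 = 678.42
nΣx² − (Σx)² = 28887.3 − 27922.41 = 964.89; nΣy² − (Σy)² = 33167.04 − 31755.24 = 1411.8
r = 678.42 / √(964.89 × 1411.8) = 678.42 / 1167.1468 ≈ 0.581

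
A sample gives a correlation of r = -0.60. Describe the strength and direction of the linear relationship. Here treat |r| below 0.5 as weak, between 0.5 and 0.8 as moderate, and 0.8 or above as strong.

moderate negative

r = -0.60 < 0 so the relationship is negative.
|r| = 0.60, which falls in the moderate range.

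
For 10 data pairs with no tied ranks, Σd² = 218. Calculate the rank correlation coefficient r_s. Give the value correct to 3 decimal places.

ρ = 1 − 6Σd² / [n(n²−1)] = 1 − 6×218 / (10×99)
  = 1 − 1308/990 = 1 − 1.3212 ≈ -0.321

-0.321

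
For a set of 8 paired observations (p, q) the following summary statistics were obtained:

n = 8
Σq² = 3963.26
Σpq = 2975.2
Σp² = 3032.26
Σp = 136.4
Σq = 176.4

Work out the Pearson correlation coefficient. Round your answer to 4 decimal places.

r = (nΣpq − ΣpΣq) / √[(nΣp² − (Σp)²)(nΣq² − (Σq)²)]
Numerator: 8×2975.2 − 136.4×176.4 = -259.36
Denominator: √[(24258.08 − 18604.96)(31706.08 − 31116.96)] = √[5653.12 × 589.12] = 1824.9291
r = -259.36 / 1824.9291 ≈ -0.1421

-0.1421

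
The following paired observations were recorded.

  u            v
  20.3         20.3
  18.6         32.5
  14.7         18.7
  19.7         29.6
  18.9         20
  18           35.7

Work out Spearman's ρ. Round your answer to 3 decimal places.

0.029

Rank u: 6, 3, 1, 5, 4, 2
Rank v: 3, 5, 1, 4, 2, 6
d = rank(u) − rank(v): 3, -2, 0, 1, 2, -4; Σd² = 34
ρ = 1 − 6Σd² / [n(n²−1)] = 1 − 6×34 / (6×35) = 1 − 204/210 ≈ 0.029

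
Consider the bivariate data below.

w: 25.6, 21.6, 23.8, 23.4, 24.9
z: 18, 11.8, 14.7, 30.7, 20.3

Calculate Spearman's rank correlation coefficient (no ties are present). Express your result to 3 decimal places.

0.300

Rank w: 5, 1, 3, 2, 4
Rank z: 3, 1, 2, 5, 4
d = rank(w) − rank(z): 2, 0, 1, -3, 0; Σd² = 14
ρ = 1 − 6Σd² / [n(n²−1)] = 1 − 6×14 / (5×24) = 1 − 84/120 ≈ 0.300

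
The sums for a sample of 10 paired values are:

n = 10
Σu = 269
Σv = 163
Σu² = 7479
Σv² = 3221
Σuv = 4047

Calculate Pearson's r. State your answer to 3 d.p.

-0.912

r = (nΣuv − ΣuΣv) / √[(nΣu² − (Σu)²)(nΣv² − (Σv)²)]
Numerator: 10×4047 − 269×163 = -3377
Denominator: √[(74790 − 72361)(32210 − 26569)] = √[2429 × 5641] = 3701.6198
r = -3377 / 3701.6198 ≈ -0.912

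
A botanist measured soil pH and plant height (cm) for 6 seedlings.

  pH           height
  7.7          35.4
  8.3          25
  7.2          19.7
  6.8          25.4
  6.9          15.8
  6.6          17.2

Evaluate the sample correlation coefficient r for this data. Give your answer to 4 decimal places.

n = 6, Σx = 43.5, Σy = 138.5, Σx² = 317.43, Σy² = 3456.89, Σxy = 1017.18
nΣxy − ΣxΣy = 6103.08 − 6024.75 = 78.33
nΣx² − (Σx)² = 1904.58 − 1892.25 = 12.33; nΣy² − (Σy)² = 20741.34 − 19182.25 = 1559.09
r = 78.33 / √(12.33 × 1559.09) = 78.33 / 138.6491 ≈ 0.5650

0.5650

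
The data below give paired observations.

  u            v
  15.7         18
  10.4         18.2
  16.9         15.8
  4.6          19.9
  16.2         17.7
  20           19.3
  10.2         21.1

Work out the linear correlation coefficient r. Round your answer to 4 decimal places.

n = 7, Σu = 94, Σv = 130, Σu² = 1427.9, Σv² = 2431.88, Σuv = 1718.4
nΣuv − ΣuΣv = 12028.8 − 12220 = -191.2
nΣu² − (Σu)² = 9995.3 − 8836 = 1159.3; nΣv² − (Σv)² = 17023.16 − 16900 = 123.16
r = -191.2 / √(1159.3 × 123.16) = -191.2 / 377.8616 ≈ -0.5060

-0.5060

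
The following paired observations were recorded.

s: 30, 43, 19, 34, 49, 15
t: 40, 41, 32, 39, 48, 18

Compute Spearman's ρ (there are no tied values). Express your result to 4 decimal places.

Rank s: 3, 5, 2, 4, 6, 1
Rank t: 4, 5, 2, 3, 6, 1
d = rank(s) − rank(t): -1, 0, 0, 1, 0, 0; Σd² = 2
ρ = 1 − 6Σd² / [n(n²−1)] = 1 − 6×2 / (6×35) = 1 − 12/210 ≈ 0.9429

0.9429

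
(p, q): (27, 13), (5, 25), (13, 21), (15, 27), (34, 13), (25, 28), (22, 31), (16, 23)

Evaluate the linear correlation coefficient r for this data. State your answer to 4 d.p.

n = 8, Σp = 157, Σq = 181, Σp² = 3669, Σq² = 4407, Σpq = 3346
nΣpq − ΣpΣq = 26768 − 28417 = -1649
nΣp² − (Σp)² = 29352 − 24649 = 4703; nΣq² − (Σq)² = 35256 − 32761 = 2495
r = -1649 / √(4703 × 2495) = -1649 / 3425.4905 ≈ -0.4814

-0.4814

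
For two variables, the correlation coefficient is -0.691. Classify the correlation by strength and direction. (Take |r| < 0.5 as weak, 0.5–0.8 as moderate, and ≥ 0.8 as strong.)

moderate negative

r = -0.691 < 0 so the relationship is negative.
|r| = 0.691, which falls in the moderate range.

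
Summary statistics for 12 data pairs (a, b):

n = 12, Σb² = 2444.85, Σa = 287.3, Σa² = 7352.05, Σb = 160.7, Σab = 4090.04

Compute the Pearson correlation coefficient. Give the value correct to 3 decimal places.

0.651

r = (nΣab − ΣaΣb) / √[(nΣa² − (Σa)²)(nΣb² − (Σb)²)]
Numerator: 12×4090.04 − 287.3×160.7 = 2911.37
Denominator: √[(88224.6 − 82541.29)(29338.2 − 25824.49)] = √[5683.31 × 3513.71] = 4468.7250
r = 2911.37 / 4468.7250 ≈ 0.651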